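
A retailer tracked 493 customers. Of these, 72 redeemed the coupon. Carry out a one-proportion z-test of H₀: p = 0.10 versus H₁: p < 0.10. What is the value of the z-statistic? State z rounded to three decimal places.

The sample proportion is 72/493 = 0.14604.
SE₀ = √(0.10·0.90/493) = 0.013511.
Test statistic: z = 0.04604/0.013511 = 3.408.

z = 3.408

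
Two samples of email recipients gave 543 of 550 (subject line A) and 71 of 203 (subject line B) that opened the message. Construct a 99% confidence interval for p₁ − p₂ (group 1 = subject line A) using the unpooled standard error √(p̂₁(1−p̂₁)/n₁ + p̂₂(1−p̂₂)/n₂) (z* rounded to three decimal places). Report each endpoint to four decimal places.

p̂₁ = 543/550 = 0.98727, p̂₂ = 71/203 = 0.34975; p̂₁ − p̂₂ = 0.63752.
Unpooled SE = √(p̂₁(1−p̂₁)/n₁ + p̂₂(1−p̂₂)/n₂) = √(0.000022846 + 0.001120325) = 0.033811.
For 99% confidence, z* = 2.576. Margin = 2.576·0.033811 = 0.08710.
CI: 0.63752 ± 0.08710 = (0.5504, 0.7246).

(0.5504, 0.7246)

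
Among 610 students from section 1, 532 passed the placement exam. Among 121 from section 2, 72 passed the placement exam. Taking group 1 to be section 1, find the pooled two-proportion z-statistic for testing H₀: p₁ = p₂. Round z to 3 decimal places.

z = 7.349

p̂₁ = 532/610 = 0.87213, p̂₂ = 72/121 = 0.59504.
Pooling: p̂ = 604/731 = 0.82627.
Pooled SE = √[0.1435509·0.00990381] ≈ 0.037705.
z = 0.27709/0.037705 = 7.349.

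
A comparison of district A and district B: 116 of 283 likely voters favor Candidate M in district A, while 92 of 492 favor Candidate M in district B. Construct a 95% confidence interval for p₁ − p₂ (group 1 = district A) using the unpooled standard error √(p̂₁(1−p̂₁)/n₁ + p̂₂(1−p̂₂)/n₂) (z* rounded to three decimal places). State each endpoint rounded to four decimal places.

p̂₁ = 0.40989, p̂₂ = 0.18699, so the observed difference is 0.22290.
SE = √(0.000854703 + 0.000308996) = √0.001163699 = 0.034113.
The 95% critical value is z* = 1.960. Margin = 1.960·0.034113 = 0.06686.
Interval: 0.22290 ± 0.06686 → (0.1560, 0.2898).

(0.1560, 0.2898)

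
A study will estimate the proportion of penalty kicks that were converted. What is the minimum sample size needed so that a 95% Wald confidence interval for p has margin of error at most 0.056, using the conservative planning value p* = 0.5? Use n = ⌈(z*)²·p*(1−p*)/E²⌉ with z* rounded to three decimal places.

z* = 1.960 at the 95% level.
p*(1−p*) = 0.2500.
Required n before rounding: 3.841600 × 0.2500 / 0.056² = 306.250.
Rounding up, n = 307.

n = 307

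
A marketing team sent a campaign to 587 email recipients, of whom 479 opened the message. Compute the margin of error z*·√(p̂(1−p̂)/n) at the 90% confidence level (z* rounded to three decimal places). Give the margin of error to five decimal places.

ME = 0.02631

p̂ = 479/587 = 0.81601.
SE(p̂) = √(0.81601·0.18399/587) = 0.015993.
z* = 1.645 at the 90% level.
Margin of error = z*·SE = 1.645 × 0.015993 = 0.02631.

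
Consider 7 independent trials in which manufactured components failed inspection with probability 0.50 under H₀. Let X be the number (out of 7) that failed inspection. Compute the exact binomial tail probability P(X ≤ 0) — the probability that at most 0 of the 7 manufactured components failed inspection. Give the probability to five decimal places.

X ~ Binomial(n=7, p=0.50).
P(X ≤ 0) = C(7,0)·0.50^0·0.50^7.
= 0.007812 = 0.00781.

P = 0.00781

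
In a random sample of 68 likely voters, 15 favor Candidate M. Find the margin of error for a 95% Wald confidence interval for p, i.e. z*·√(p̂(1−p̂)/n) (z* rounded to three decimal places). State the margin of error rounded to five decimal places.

ME = 0.09855

The sample proportion is 15/68 = 0.22059.
SE = √(p̂(1−p̂)/n) = √(0.171929/68) = 0.050283.
z* = 1.960 at the 95% level.
Margin of error = z*·SE = 1.960 × 0.050283 = 0.09855.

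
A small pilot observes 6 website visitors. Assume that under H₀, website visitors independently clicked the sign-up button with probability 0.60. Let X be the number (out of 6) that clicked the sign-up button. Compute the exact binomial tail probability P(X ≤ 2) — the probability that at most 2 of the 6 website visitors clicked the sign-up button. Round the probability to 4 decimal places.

P = 0.1792

X ~ Binomial(n=6, p=0.60).
P(X ≤ 2) = C(6,0)·0.60^0·0.40^6 + C(6,1)·0.60^1·0.40^5 + C(6,2)·0.60^2·0.40^4.
= 0.004096 + 0.036864 + 0.138240 = 0.1792.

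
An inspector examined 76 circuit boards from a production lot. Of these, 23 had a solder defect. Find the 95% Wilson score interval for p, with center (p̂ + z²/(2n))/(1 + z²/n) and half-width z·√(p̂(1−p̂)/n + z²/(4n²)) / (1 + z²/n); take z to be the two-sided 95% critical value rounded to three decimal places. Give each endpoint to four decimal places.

(0.2109, 0.4133)

Here p̂ = 23/76 = 0.30263 and z = 1.960 (z² = 3.841600).
Denominator 1 + z²/n = 1 + 3.841600/76 = 1.050547.
Adjusted center: (0.30263 + z²/(2n))/1.050547 = 0.31213.
Radicand: p̂(1−p̂)/n + z²/(4n²) = 0.002776917 + 0.000166274 = 0.002943191.
Half-width = 1.960·√0.002943191/1.050547 = 0.10122.
CI: 0.31213 ± 0.10122 = (0.2109, 0.4133).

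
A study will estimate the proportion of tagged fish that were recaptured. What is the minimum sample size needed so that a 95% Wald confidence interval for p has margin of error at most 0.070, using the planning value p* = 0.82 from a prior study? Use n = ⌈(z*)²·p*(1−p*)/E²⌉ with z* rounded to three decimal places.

n = 116

The 95% critical value is z* = 1.960.
p*(1−p*) = 0.82·0.18 = 0.1476.
Required n before rounding: 3.841600 × 0.1476 / 0.070² = 115.718.
⌈115.718⌉ = 116.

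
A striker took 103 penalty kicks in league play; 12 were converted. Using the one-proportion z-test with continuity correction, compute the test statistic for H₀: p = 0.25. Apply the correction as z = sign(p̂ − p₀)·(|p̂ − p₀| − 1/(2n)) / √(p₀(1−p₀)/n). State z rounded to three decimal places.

z = -3.015

With x = 12 successes in n = 103, p̂ = 0.11650. p̂ − p₀ = -0.133495.
1/(2n) = 0.004854.
Corrected numerator: |-0.133495| − 0.004854 = 0.128641.
SE₀ = √(0.25·0.75/103) = 0.042666.
z = −0.128641/0.042666 = -3.015.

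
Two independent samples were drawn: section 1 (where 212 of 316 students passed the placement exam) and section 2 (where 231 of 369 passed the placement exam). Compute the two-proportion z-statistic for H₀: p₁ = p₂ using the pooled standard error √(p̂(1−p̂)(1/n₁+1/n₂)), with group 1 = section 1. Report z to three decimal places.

p̂₁ = 212/316 = 0.67089, p̂₂ = 231/369 = 0.62602.
Pooled p̂ = (212+231)/(316+369) = 443/685 = 0.64672.
Pooled SE = √[0.2284746·0.00587458] ≈ 0.036636.
z = (p̂₁ − p̂₂)/SE = (0.67089 − 0.62602)/0.036636 = 0.04487/0.036636 = 1.225.

z = 1.225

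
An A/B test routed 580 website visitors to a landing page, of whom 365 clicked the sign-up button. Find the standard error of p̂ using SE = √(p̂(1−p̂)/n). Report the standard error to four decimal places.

SE = 0.0201

p̂ = 365/580 = 0.62931.
p̂(1−p̂) = 0.233279.
Dividing by n and taking the root: √0.000402205 = 0.0201.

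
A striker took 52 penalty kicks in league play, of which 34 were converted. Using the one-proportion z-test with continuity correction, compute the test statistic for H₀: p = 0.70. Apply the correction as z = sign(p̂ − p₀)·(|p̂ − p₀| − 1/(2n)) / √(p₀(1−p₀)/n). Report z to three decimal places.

z = -0.575

With x = 34 successes in n = 52, p̂ = 0.65385. p̂ − p₀ = -0.046154.
1/(2n) = 0.009615.
Corrected numerator: |-0.046154| − 0.009615 = 0.036539.
SE₀ = √(0.70·0.30/52) = 0.063549.
z = −0.036539/0.063549 = -0.575.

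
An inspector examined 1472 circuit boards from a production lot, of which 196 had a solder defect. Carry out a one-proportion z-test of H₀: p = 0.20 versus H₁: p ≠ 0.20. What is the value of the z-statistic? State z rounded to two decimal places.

z = -6.41

Sample proportion p̂ = 196/1472 = 0.13315.
SE₀ = √(0.20·0.80/1472) = 0.010426.
z = (p̂ − p₀)/SE = (0.13315 − 0.20)/0.010426 = -6.41.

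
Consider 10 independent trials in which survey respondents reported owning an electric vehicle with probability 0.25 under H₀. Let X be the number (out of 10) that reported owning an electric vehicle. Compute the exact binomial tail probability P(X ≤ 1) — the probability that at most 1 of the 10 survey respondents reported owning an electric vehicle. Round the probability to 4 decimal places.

X ~ Binomial(n=10, p=0.25).
P(X ≤ 1) = C(10,0)·0.25^0·0.75^10 + C(10,1)·0.25^1·0.75^9.
= 0.056314 + 0.187712 = 0.2440.

P = 0.2440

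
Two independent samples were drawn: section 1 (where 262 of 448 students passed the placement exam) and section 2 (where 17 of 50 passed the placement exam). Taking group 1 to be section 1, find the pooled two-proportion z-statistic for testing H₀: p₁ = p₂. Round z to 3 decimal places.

z = 3.308

Sample proportions: p̂₁ = 262/448 = 0.58482 and p̂₂ = 17/50 = 0.34000.
Pooled p̂ = (262+17)/(448+50) = 279/498 = 0.56024.
SE = √[p̂(1−p̂)(1/n₁+1/n₂)] = √[0.56024·0.43976·(1/448+1/50)] ≈ 0.074009.
z = 0.24482/0.074009 = 3.308.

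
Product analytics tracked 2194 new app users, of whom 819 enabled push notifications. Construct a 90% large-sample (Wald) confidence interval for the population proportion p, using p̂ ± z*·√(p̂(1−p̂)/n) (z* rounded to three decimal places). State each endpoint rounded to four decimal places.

With x = 819 successes in n = 2194, p̂ = 0.37329.
SE = √(p̂(1−p̂)/n) = √(0.233945/2194) = 0.010326.
For 90% confidence, z* = 1.645.
Margin of error: 1.645 × 0.010326 = 0.01699.
CI: 0.37329 ± 0.01699 = (0.3563, 0.3903).

(0.3563, 0.3903)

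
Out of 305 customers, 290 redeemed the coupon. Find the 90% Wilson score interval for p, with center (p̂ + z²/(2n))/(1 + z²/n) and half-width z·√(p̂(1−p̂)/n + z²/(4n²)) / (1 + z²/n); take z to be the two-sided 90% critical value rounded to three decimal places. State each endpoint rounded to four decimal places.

(0.9262, 0.9675)

Here p̂ = 290/305 = 0.95082 and z = 1.645 (z² = 2.706025).
1 + z²/n = 1.008872.
Adjusted center: (0.95082 + z²/(2n))/1.008872 = 0.94686.
Radicand: p̂(1−p̂)/n + z²/(4n²) = 0.000153317 + 0.000007272 = 0.000160589.
Half-width = z·√(radicand)/denom = 1.645·0.012672/1.008872 = 0.02066.
So the interval runs from 0.9262 to 0.9675.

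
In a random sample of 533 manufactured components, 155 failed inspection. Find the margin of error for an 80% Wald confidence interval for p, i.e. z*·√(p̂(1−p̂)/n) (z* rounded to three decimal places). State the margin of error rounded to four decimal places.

The sample proportion is 155/533 = 0.29081.
SE(p̂) = √(0.29081·0.70919/533) = 0.019671.
z* = 1.282 at the 80% level.
Margin of error = z*·SE = 1.282 × 0.019671 = 0.0252.

ME = 0.0252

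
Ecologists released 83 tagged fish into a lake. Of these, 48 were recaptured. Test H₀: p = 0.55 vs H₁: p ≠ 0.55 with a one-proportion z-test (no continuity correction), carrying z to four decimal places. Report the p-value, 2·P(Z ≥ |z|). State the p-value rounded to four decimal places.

p-value = 0.6041

Sample proportion p̂ = 48/83 = 0.57831.
SE₀ = √(0.55·0.45/83) = 0.054607.
z = (p̂ − p₀)/SE = (48/83 − 0.55)/0.054607 ≈ 0.5185.
From the standard normal, 2·P(Z ≥ |z|) = 0.6041.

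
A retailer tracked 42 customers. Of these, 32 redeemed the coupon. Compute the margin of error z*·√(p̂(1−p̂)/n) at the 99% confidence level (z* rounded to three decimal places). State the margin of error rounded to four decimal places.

Sample proportion p̂ = 32/42 = 0.76190.
SE = √(p̂(1−p̂)/n) = √(0.181406/42) = 0.065721.
z* = 2.576 at the 99% level.
ME = 2.576·0.065721 = 0.1693.

ME = 0.1693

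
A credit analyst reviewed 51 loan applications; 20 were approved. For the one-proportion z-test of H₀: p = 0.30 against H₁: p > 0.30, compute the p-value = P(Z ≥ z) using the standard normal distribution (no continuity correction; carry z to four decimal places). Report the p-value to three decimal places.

p-value = 0.075

p̂ = 20/51 = 0.39216.
Under H₀, SE = √(p₀(1−p₀)/n) = √(0.30·0.70/51) = √0.004117647 = 0.064169.
Test statistic (full precision, shown to 4 dp): z = (20/51 − 0.30)/SE₀ ≈ 1.4362.
p-value = P(Z ≥ z) with z = 1.4362 → 0.075.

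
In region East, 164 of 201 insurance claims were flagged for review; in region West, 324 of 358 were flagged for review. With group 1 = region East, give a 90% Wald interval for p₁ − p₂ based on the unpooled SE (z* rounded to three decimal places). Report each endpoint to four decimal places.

(-0.1408, -0.0374)

p̂₁ = 164/201 = 0.81592, p̂₂ = 324/358 = 0.90503; p̂₁ − p̂₂ = -0.08911.
SE = √(0.000747235 + 0.000240090) = √0.000987325 = 0.031422.
z* = 1.645 at the 90% level. Margin = 1.645·0.031422 = 0.05169.
Interval: -0.08911 ± 0.05169 → (-0.1408, -0.0374).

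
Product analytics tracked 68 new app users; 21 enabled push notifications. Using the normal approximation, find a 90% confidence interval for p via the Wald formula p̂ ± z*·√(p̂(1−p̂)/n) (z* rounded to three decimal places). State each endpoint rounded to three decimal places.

(0.217, 0.401)

With x = 21 successes in n = 68, p̂ = 0.30882.
SE(p̂) = √(0.30882·0.69118/68) = 0.056027.
The 90% critical value is z* = 1.645.
Margin = 1.645·0.056027 = 0.09216.
So the interval runs from 0.217 to 0.401.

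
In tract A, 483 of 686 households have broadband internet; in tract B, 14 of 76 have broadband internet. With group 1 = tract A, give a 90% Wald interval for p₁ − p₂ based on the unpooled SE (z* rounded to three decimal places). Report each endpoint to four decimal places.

(0.4413, 0.5984)

p̂₁ = 0.70408, p̂₂ = 0.18421, so the observed difference is 0.51987.
SE = √(0.000303718 + 0.001977329) = √0.002281047 = 0.047760.
For 90% confidence, z* = 1.645. Margin of error = 0.07857.
CI: 0.51987 ± 0.07857 = (0.4413, 0.5984).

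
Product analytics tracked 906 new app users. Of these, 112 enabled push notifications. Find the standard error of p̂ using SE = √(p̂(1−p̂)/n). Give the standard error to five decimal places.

p̂ = 112/906 = 0.12362.
p̂(1−p̂) = 0.12362·0.87638 = 0.108338.
SE = √(0.108338/906) = 0.01094.

SE = 0.01094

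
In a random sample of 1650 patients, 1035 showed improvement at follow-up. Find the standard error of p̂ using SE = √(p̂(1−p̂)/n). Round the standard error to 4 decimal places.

The sample proportion is 1035/1650 = 0.62727.
p̂(1−p̂) = 0.62727·0.37273 = 0.233802.
SE = √(0.233802/1650) = √0.000141698 = 0.0119.

SE = 0.0119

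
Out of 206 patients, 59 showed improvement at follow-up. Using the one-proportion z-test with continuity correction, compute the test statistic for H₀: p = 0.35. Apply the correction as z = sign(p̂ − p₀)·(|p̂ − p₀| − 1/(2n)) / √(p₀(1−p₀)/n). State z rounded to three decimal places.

p̂ = 59/206 = 0.28641. p̂ − p₀ = -0.063592.
1/(2n) = 0.002427.
Corrected numerator: |-0.063592| − 0.002427 = 0.061165.
Under H₀, SE = √(p₀(1−p₀)/n) = √(0.35·0.65/206) = √0.001104369 = 0.033232.
z = −0.061165/0.033232 = -1.841.

z = -1.841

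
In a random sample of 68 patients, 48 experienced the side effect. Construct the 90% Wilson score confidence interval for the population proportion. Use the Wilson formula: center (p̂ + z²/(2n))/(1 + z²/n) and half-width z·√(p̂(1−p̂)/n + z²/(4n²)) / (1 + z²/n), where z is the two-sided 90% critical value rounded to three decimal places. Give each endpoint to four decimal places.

(0.6085, 0.7875)

p̂ = 48/68 = 0.70588; z = 1.645, so z² = 2.706025.
Denominator 1 + z²/n = 1 + 2.706025/68 = 1.039794.
Center = (0.70588 + 0.019897)/1.039794 = 0.69800.
Radicand: p̂(1−p̂)/n + z²/(4n²) = 0.003053124 + 0.000146303 = 0.003199427.
Half-width = 1.645·√0.003199427/1.039794 = 0.08949.
Interval: 0.69800 ± 0.08949 → (0.6085, 0.7875).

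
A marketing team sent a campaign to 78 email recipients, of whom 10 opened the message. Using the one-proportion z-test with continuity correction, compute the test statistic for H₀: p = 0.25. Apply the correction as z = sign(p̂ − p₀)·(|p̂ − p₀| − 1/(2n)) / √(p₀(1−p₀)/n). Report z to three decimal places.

Sample proportion p̂ = 10/78 = 0.12821. p̂ − p₀ = -0.121795.
Continuity correction 1/(2n) = 1/156 = 0.006410.
Corrected numerator: |-0.121795| − 0.006410 = 0.115385.
Under H₀, SE = √(p₀(1−p₀)/n) = √(0.25·0.75/78) = √0.002403846 = 0.049029.
z = (−)0.115385/0.049029 = -2.353.

z = -2.353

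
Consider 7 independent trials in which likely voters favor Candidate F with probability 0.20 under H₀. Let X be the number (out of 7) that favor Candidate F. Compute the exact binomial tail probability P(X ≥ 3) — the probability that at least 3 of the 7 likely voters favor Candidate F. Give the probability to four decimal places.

P = 0.1480

X ~ Binomial(n=7, p=0.20).
P(X ≥ 3) = Σ_{j=3}^{7} C(7,j)·0.20^j·0.80^{7−j}.
= 0.114688 + 0.028672 + 0.004301 + 0.000358 + 0.000013 = 0.1480.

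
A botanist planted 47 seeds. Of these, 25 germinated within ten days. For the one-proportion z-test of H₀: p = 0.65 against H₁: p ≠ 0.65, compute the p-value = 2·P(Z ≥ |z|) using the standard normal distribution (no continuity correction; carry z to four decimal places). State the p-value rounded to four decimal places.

p̂ = 25/47 = 0.53191.
SE₀ = √(0.65·0.35/47) = 0.069573.
z = (p̂ − p₀)/SE = (25/47 − 0.65)/0.069573 ≈ -1.6973.
p-value = 2·P(Z ≥ |z|) with z = -1.6973 → 0.0896.

p-value = 0.0896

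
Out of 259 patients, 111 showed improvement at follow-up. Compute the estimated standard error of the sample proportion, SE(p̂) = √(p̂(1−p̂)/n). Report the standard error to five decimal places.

The sample proportion is 111/259 = 0.42857.
p̂(1−p̂) = 0.42857·0.57143 = 0.244898.
Dividing by n and taking the root: √0.000945552 = 0.03075.

SE = 0.03075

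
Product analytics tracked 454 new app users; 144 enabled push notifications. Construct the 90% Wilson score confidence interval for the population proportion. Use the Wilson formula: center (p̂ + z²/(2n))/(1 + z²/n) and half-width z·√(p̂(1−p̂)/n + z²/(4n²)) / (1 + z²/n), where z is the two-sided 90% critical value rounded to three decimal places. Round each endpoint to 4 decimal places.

(0.2824, 0.3541)

Here p̂ = 144/454 = 0.31718 and z = 1.645 (z² = 2.706025).
Denominator 1 + z²/n = 1 + 2.706025/454 = 1.005960.
Center = (0.31718 + 0.002980)/1.005960 = 0.31826.
Radicand: p̂(1−p̂)/n + z²/(4n²) = 0.000477042 + 0.000003282 = 0.000480324.
Half-width = z·√(radicand)/denom = 1.645·0.021916/1.005960 = 0.03584.
So the interval runs from 0.2824 to 0.3541.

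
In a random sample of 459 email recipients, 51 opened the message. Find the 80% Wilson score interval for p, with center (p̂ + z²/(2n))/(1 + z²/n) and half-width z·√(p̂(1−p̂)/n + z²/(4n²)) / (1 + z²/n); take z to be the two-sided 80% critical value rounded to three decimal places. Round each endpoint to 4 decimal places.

p̂ = 51/459 = 0.11111; z = 1.282, so z² = 1.643524.
Denominator 1 + z²/n = 1 + 1.643524/459 = 1.003581.
Adjusted center: (0.11111 + z²/(2n))/1.003581 = 0.11250.
Radicand: p̂(1−p̂)/n + z²/(4n²) = 0.000215175 + 0.000001950 = 0.000217125.
Half-width = z·√(radicand)/denom = 1.282·0.014735/1.003581 = 0.01882.
So the interval runs from 0.0937 to 0.1313.

(0.0937, 0.1313)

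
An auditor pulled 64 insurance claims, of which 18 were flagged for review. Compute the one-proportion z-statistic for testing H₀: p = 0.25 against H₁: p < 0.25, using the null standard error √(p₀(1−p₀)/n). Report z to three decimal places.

z = 0.577

p̂ = 18/64 = 0.28125.
Under H₀, SE = √(p₀(1−p₀)/n) = √(0.25·0.75/64) = √0.002929688 = 0.054127.
Test statistic: z = 0.03125/0.054127 = 0.577.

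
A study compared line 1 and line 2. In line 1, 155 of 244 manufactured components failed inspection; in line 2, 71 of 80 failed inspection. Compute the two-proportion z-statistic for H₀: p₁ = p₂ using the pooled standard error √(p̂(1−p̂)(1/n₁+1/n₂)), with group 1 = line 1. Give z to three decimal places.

Sample proportions: p̂₁ = 155/244 = 0.63525 and p̂₂ = 71/80 = 0.88750.
Pooling: p̂ = 226/324 = 0.69753.
SE = √[p̂(1−p̂)(1/n₁+1/n₂)] = √[0.69753·0.30247·(1/244+1/80)] ≈ 0.059177.
z = -0.25225/0.059177 = -4.263.

z = -4.263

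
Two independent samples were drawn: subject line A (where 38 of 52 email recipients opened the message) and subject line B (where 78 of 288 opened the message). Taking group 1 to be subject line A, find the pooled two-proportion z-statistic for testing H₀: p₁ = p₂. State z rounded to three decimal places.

Sample proportions: p̂₁ = 38/52 = 0.73077 and p̂₂ = 78/288 = 0.27083.
Pooled p̂ = (38+78)/(52+288) = 116/340 = 0.34118.
SE = √[p̂(1−p̂)(1/n₁+1/n₂)] = √[0.34118·0.65882·(1/52+1/288)] ≈ 0.071436.
z = 0.45994/0.071436 = 6.438.

z = 6.438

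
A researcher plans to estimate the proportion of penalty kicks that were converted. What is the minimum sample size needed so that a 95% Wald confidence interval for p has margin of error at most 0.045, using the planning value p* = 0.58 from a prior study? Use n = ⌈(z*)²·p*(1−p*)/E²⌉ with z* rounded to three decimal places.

The 95% critical value is z* = 1.960.
p*(1−p*) = 0.58·0.42 = 0.2436.
(z*)²·p*(1−p*)/E² = 3.841600·0.2436/0.002025 = 462.130.
⌈462.130⌉ = 463.

n = 463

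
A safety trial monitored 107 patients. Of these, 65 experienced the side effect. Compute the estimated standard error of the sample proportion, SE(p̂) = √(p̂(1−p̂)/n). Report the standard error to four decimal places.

SE = 0.0472

With x = 65 successes in n = 107, p̂ = 0.60748.
p̂(1−p̂) = 0.60748·0.39252 = 0.238448.
SE = √(0.238448/107) = √0.002228486 = 0.0472.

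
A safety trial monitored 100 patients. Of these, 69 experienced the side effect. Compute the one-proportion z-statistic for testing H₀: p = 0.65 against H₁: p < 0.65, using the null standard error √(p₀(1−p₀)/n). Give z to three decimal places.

z = 0.839

Sample proportion p̂ = 69/100 = 0.69000.
Null standard error: √(0.65·0.35/100) = √0.002275000 = 0.047697.
z = (p̂ − p₀)/SE = (0.69000 − 0.65)/0.047697 = 0.839.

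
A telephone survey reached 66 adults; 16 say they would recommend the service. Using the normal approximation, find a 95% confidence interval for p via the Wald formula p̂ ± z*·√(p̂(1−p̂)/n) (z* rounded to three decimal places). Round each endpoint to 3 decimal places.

(0.139, 0.346)

Sample proportion p̂ = 16/66 = 0.24242.
SE(p̂) = √(0.24242·0.75758/66) = 0.052751.
z* = 1.960 at the 95% level.
Margin = 1.960·0.052751 = 0.10339.
So the interval runs from 0.139 to 0.346.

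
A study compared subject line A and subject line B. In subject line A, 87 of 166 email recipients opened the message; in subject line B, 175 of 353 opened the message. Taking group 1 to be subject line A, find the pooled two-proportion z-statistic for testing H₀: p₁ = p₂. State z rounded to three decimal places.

z = 0.602

Sample proportions: p̂₁ = 87/166 = 0.52410 and p̂₂ = 175/353 = 0.49575.
Pooled p̂ = (87+175)/(166+353) = 262/519 = 0.50482.
Pooled SE = √[0.2499768·0.00885696] ≈ 0.047054.
z = 0.02835/0.047054 = 0.602.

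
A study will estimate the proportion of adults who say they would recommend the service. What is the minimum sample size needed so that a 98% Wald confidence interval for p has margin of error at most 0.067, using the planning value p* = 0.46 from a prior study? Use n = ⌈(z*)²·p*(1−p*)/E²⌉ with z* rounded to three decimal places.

For 98% confidence, z* = 2.326.
p*(1−p*) = 0.2484.
(z*)²·p*(1−p*)/E² = 5.410276·0.2484/0.004489 = 299.379.
Rounding up, n = 300.

n = 300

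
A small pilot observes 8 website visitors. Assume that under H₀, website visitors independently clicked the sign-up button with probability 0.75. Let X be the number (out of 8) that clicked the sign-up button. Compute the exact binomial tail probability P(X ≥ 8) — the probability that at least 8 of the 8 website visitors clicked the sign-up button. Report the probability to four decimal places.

P = 0.1001

X ~ Binomial(n=8, p=0.75).
P(X ≥ 8) = C(8,8)·0.75^8·0.25^0.
= 0.100113 = 0.1001.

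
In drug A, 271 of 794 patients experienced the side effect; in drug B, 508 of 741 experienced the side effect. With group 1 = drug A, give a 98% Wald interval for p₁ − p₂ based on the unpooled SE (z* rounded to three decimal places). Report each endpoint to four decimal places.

p̂₁ = 271/794 = 0.34131, p̂₂ = 508/741 = 0.68556; p̂₁ − p̂₂ = -0.34425.
SE = √(0.000283145 + 0.000290914) = √0.000574059 = 0.023960.
The 98% critical value is z* = 2.326. Margin of error = 0.05573.
Interval: -0.34425 ± 0.05573 → (-0.4000, -0.2885).

(-0.4000, -0.2885)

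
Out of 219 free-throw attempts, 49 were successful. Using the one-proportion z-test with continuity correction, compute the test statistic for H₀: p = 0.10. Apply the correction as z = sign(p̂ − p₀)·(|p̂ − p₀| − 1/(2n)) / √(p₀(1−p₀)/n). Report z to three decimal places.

z = 5.992

p̂ = 49/219 = 0.22374. p̂ − p₀ = 0.123744.
1/(2n) = 0.002283.
Corrected numerator: |0.123744| − 0.002283 = 0.121461.
SE₀ = √(0.10·0.90/219) = 0.020272.
z = +0.121461/0.020272 = 5.992.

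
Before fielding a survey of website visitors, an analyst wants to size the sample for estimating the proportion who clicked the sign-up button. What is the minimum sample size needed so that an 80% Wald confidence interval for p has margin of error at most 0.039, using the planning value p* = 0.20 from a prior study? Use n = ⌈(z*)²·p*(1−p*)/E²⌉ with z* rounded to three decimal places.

n = 173

The 80% critical value is z* = 1.282.
p*(1−p*) = 0.20·0.80 = 0.1600.
Required n before rounding: 1.643524 × 0.1600 / 0.039² = 172.889.
Rounding up, n = 173.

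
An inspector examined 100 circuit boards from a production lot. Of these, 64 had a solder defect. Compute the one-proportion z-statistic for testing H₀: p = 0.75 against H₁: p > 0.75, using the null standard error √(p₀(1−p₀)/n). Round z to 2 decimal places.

z = -2.54

With x = 64 successes in n = 100, p̂ = 0.64000.
Null standard error: √(0.75·0.25/100) = √0.001875000 = 0.043301.
z = (0.64000 − 0.75)/0.043301 = -0.11000/0.043301 = -2.54.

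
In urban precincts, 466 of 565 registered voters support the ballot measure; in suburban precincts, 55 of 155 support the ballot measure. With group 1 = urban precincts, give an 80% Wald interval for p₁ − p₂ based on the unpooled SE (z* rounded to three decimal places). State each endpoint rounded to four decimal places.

(0.4166, 0.5233)

p̂₁ = 466/565 = 0.82478, p̂₂ = 55/155 = 0.35484; p̂₁ − p̂₂ = 0.46994.
SE = √(0.000255785 + 0.001476956) = √0.001732741 = 0.041626.
z* = 1.282 at the 80% level. Margin of error = 0.05336.
CI: 0.46994 ± 0.05336 = (0.4166, 0.5233).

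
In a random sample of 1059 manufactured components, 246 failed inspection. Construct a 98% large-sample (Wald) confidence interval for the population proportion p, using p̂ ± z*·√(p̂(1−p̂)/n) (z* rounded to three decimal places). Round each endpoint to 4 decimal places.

(0.2021, 0.2625)

With x = 246 successes in n = 1059, p̂ = 0.23229.
Standard error of p̂: √(0.178334/1059) = √0.000168398 = 0.012977.
For 98% confidence, z* = 2.326.
Margin of error: 2.326 × 0.012977 = 0.03018.
So the interval runs from 0.2021 to 0.2625.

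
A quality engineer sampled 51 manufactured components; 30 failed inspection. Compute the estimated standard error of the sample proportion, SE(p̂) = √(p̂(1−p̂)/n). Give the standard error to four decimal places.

The sample proportion is 30/51 = 0.58824.
p̂(1−p̂) = 0.58824·0.41176 = 0.242214.
SE = √(0.242214/51) = √0.004749294 = 0.0689.

SE = 0.0689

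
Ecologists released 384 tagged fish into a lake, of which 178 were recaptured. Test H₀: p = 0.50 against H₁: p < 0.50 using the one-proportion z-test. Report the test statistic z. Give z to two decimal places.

The sample proportion is 178/384 = 0.46354.
Under H₀, SE = √(p₀(1−p₀)/n) = √(0.50·0.50/384) = √0.000651042 = 0.025516.
z = (0.46354 − 0.50)/0.025516 = -0.03646/0.025516 = -1.43.

z = -1.43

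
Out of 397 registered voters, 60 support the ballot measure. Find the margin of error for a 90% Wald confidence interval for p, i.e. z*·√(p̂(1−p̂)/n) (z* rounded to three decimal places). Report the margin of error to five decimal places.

ME = 0.02957

Sample proportion p̂ = 60/397 = 0.15113.
SE = √(p̂(1−p̂)/n) = √(0.128292/397) = 0.017976.
z* = 1.645 at the 90% level.
ME = 1.645·0.017976 = 0.02957.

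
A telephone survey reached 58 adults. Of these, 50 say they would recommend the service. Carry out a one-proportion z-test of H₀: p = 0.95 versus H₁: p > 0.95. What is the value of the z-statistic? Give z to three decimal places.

z = -3.073

The sample proportion is 50/58 = 0.86207.
Under H₀, SE = √(p₀(1−p₀)/n) = √(0.95·0.05/58) = √0.000818966 = 0.028618.
z = (0.86207 − 0.95)/0.028618 = -0.08793/0.028618 = -3.073.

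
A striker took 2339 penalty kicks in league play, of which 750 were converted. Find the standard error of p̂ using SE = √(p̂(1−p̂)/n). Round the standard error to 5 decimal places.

SE = 0.00965

p̂ = 750/2339 = 0.32065.
p̂(1−p̂) = 0.217834.
SE = √(0.217834/2339) = 0.00965.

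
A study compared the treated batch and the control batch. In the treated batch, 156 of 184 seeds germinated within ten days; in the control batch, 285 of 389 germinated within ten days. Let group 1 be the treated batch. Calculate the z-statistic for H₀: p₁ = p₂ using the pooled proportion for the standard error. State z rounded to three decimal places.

p̂₁ = 156/184 = 0.84783, p̂₂ = 285/389 = 0.73265.
Pooled p̂ = (156+285)/(184+389) = 441/573 = 0.76963.
Pooled SE = √[0.1772978·0.00800548] ≈ 0.037674.
z = (p̂₁ − p̂₂)/SE = (0.84783 − 0.73265)/0.037674 = 0.11518/0.037674 = 3.057.

z = 3.057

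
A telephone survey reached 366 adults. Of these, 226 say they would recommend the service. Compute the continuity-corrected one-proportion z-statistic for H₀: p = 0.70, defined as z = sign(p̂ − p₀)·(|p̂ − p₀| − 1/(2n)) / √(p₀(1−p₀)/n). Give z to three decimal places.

With x = 226 successes in n = 366, p̂ = 0.61749. p̂ − p₀ = -0.082514.
1/(2n) = 0.001366.
Corrected numerator: |-0.082514| − 0.001366 = 0.081148.
SE₀ = √(0.70·0.30/366) = 0.023954.
z = −0.081148/0.023954 = -3.388.

z = -3.388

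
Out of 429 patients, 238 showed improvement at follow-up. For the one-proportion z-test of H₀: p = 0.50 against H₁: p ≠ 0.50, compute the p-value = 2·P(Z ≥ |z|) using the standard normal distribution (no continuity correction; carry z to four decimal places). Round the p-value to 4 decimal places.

p-value = 0.0233

With x = 238 successes in n = 429, p̂ = 0.55478.
SE₀ = √(0.50·0.50/429) = 0.024140.
Test statistic (full precision, shown to 4 dp): z = (238/429 − 0.50)/SE₀ ≈ 2.2692.
From the standard normal, 2·P(Z ≥ |z|) = 0.0233.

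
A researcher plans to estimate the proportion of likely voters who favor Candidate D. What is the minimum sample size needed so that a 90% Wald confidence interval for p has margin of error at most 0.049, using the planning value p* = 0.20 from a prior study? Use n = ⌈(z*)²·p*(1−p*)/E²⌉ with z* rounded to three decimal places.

z* = 1.645 at the 90% level.
p*(1−p*) = 0.1600.
(z*)²·p*(1−p*)/E² = 2.706025·0.1600/0.002401 = 180.327.
⌈180.327⌉ = 181.

n = 181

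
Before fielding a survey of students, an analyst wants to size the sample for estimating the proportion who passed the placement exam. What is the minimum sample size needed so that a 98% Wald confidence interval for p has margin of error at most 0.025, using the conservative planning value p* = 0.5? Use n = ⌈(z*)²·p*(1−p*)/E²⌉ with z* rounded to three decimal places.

n = 2165

The 98% critical value is z* = 2.326.
p*(1−p*) = 0.50·0.50 = 0.2500.
Required n before rounding: 5.410276 × 0.2500 / 0.025² = 2164.110.
Rounding up, n = 2165.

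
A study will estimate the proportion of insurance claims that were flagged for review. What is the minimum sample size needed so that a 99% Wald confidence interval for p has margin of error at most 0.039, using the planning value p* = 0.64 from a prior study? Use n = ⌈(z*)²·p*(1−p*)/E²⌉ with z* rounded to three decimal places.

n = 1006

For 99% confidence, z* = 2.576.
p*(1−p*) = 0.2304.
(z*)²·p*(1−p*)/E² = 6.635776·0.2304/0.001521 = 1005.183.
Rounding up, n = 1006.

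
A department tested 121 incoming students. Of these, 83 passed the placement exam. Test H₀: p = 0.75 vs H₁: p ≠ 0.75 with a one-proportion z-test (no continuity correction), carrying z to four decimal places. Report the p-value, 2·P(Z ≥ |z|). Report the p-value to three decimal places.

p-value = 0.104

Sample proportion p̂ = 83/121 = 0.68595.
Null standard error: √(0.75·0.25/121) = √0.001549587 = 0.039365.
z = (p̂ − p₀)/SE = (83/121 − 0.75)/0.039365 ≈ -1.6271.
From the standard normal, 2·P(Z ≥ |z|) = 0.104.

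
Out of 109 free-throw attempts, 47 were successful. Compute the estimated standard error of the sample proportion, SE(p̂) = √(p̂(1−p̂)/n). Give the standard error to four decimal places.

The sample proportion is 47/109 = 0.43119.
p̂(1−p̂) = 0.43119·0.56881 = 0.245265.
SE = √(0.245265/109) = 0.0474.

SE = 0.0474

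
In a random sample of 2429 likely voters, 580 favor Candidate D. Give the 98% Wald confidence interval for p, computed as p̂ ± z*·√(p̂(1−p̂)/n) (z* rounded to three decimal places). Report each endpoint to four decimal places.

(0.2187, 0.2589)

With x = 580 successes in n = 2429, p̂ = 0.23878.
SE(p̂) = √(0.23878·0.76122/2429) = 0.008650.
The 98% critical value is z* = 2.326.
Margin = 2.326·0.008650 = 0.02012.
So the interval runs from 0.2187 to 0.2589.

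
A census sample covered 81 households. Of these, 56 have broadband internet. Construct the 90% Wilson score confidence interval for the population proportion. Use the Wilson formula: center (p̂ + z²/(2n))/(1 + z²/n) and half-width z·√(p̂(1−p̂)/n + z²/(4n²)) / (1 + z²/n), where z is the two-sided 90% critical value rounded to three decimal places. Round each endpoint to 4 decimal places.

(0.6019, 0.7685)

Here p̂ = 56/81 = 0.69136 and z = 1.645 (z² = 2.706025).
1 + z²/n = 1.033408.
Adjusted center: (0.69136 + z²/(2n))/1.033408 = 0.68517.
Radicand: p̂(1−p̂)/n + z²/(4n²) = 0.002634347 + 0.000103110 = 0.002737457.
Half-width = 1.645·√0.002737457/1.033408 = 0.08329.
Interval: 0.68517 ± 0.08329 → (0.6019, 0.7685).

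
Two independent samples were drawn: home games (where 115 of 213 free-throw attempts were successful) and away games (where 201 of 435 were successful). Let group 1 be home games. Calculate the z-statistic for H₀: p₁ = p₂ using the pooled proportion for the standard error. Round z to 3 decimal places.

Sample proportions: p̂₁ = 115/213 = 0.53991 and p̂₂ = 201/435 = 0.46207.
Pooled p̂ = (115+201)/(213+435) = 316/648 = 0.48765.
Pooled SE = √[0.2498476·0.00699369] ≈ 0.041801.
z = (p̂₁ − p̂₂)/SE = (0.53991 − 0.46207)/0.041801 = 0.07784/0.041801 = 1.862.

z = 1.862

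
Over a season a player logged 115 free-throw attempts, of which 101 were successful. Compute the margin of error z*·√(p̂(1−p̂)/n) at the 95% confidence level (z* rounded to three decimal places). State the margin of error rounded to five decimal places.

ME = 0.05976

Sample proportion p̂ = 101/115 = 0.87826.
Standard error of p̂: √(0.106919/115) = √0.000929728 = 0.030491.
For 95% confidence, z* = 1.960.
So ME = 0.05976.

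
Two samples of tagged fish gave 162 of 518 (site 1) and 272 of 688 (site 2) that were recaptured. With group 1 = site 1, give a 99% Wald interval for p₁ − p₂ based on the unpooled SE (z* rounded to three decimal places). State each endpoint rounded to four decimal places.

p̂₁ = 162/518 = 0.31274, p̂₂ = 272/688 = 0.39535; p̂₁ − p̂₂ = -0.08261.
SE = √(0.000414931 + 0.000347454) = √0.000762385 = 0.027611.
The 99% critical value is z* = 2.576. Margin = 2.576·0.027611 = 0.07113.
So the interval runs from -0.1537 to -0.0115.

(-0.1537, -0.0115)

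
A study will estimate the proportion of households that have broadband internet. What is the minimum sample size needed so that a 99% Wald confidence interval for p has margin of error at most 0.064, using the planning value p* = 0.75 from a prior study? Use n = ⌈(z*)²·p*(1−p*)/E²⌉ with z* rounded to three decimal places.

n = 304

For 99% confidence, z* = 2.576.
p*(1−p*) = 0.75·0.25 = 0.1875.
(z*)²·p*(1−p*)/E² = 6.635776·0.1875/0.004096 = 303.762.
Rounding up, n = 304.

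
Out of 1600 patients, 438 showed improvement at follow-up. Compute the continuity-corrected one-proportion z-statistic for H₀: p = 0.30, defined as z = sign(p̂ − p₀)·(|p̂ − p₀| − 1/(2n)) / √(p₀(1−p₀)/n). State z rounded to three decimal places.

z = -2.264

The sample proportion is 438/1600 = 0.27375. p̂ − p₀ = -0.026250.
Continuity correction 1/(2n) = 1/3200 = 0.000313.
Corrected numerator: |-0.026250| − 0.000313 = 0.025937.
Null standard error: √(0.30·0.70/1600) = √0.000131250 = 0.011456.
z = −0.025937/0.011456 = -2.264.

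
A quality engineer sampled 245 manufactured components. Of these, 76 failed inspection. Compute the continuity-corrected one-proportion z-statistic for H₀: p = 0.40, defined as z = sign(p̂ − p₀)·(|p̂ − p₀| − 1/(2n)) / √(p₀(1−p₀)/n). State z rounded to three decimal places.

p̂ = 76/245 = 0.31020. p̂ − p₀ = -0.089796.
1/(2n) = 0.002041.
Corrected numerator: |-0.089796| − 0.002041 = 0.087755.
Under H₀, SE = √(p₀(1−p₀)/n) = √(0.40·0.60/245) = √0.000979592 = 0.031298.
z = −0.087755/0.031298 = -2.804.

z = -2.804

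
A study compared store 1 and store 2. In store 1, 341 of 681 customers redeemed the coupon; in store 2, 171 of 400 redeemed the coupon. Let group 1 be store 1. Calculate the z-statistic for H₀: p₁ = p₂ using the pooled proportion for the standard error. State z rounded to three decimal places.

p̂₁ = 341/681 = 0.50073, p̂₂ = 171/400 = 0.42750.
Pooled p̂ = (341+171)/(681+400) = 512/1081 = 0.47364.
SE = √[p̂(1−p̂)(1/n₁+1/n₂)] = √[0.47364·0.52636·(1/681+1/400)] ≈ 0.031454.
z = 0.07323/0.031454 = 2.328.

z = 2.328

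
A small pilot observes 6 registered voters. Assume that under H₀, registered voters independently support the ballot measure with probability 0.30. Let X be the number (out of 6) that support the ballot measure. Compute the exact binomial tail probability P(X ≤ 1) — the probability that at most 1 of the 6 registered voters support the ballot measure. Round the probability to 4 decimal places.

X is binomial with n = 6 and p = 0.30.
P(X ≤ 1) = C(6,0)·0.30^0·0.70^6 + C(6,1)·0.30^1·0.70^5.
= 0.117649 + 0.302526 = 0.4202.

P = 0.4202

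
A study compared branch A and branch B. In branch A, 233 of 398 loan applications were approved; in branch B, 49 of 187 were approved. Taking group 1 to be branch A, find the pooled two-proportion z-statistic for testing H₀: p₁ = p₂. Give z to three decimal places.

Sample proportions: p̂₁ = 233/398 = 0.58543 and p̂₂ = 49/187 = 0.26203.
Pooled p̂ = (233+49)/(398+187) = 282/585 = 0.48205.
Pooled SE = √[0.2496778·0.00786016] ≈ 0.044300.
z = 0.32340/0.044300 = 7.300.

z = 7.300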